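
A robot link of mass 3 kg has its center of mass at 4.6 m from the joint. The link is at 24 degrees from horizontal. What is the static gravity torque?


tau = m*g*L*cos(angle)
= 3 * 9.81 * 4.6 * cos(24 deg)
= 3 * 9.81 * 4.6 * 0.9135
= 123.674 Nm


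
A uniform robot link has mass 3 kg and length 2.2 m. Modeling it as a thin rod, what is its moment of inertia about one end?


I = (1/3) * m * L^2
= (1/3) * 3 * 2.2^2
= 0.333333 * 3 * 4.84
= 4.84 kg*m^2


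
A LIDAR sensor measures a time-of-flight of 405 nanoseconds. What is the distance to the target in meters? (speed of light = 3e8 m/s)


tof = 405 ns = 4.05e-07 s
dist = c * tof / 2
= 3e8 * 4.05e-07 / 2
= 60.75 m


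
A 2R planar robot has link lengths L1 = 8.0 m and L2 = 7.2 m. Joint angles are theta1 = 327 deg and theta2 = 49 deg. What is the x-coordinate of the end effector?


Convert angles to radians: theta1 = 5.7072, theta2 = 0.8552
x = L1*cos(theta1) + L2*cos(theta1+theta2)
x = 6.7094 + 6.9211
x = 13.6304


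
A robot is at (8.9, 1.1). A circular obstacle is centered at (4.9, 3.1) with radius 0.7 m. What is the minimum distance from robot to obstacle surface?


center_dist = sqrt((8.9-4.9)^2 + (1.1-3.1)^2)
= sqrt(16.0 + 4.0)
= 4.4721
min_dist = center_dist - radius = 4.4721 - 0.7 = 3.7721 m


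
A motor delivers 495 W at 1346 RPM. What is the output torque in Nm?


omega = 1346 * 2*pi/60 = 140.9528 rad/s
tau = P / omega = 495 / 140.9528
= 3.5118 Nm


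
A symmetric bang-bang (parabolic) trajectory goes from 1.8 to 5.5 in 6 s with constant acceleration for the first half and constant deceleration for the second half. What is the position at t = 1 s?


Symmetric rest-to-rest: each phase covers (pf-p0)/2 in time T/2. 0.5*a*(T/2)^2 = (pf-p0)/2 => a = 4*(pf-p0)/T^2
a = 4*(5.5-1.8)/6^2 = 0.4111
t = 1 is in the acceleration phase (t <= T/2).
p = p0 + 0.5*a*t^2 = 1.8 + 0.5*0.4111*1^2
= 2.0056


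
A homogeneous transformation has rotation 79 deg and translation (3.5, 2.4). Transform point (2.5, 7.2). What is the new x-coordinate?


x' = cos(theta)*px - sin(theta)*py + tx
= 0.1908*2.5 - 0.9816*7.2 + 3.5
= -3.0907


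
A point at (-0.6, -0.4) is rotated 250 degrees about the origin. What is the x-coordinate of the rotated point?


x' = x*cos(theta) - y*sin(theta)
cos(250 deg) = -0.342, sin(250 deg) = -0.9397
x' = -0.6 * -0.342 - -0.4 * -0.9397
= 0.2052 - 0.3759
= -0.1707


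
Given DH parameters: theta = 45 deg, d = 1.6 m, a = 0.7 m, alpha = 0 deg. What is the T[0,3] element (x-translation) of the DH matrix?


T[0,3] = a * cos(theta)
= 0.7 * cos(45 deg)
= 0.7 * 0.7071
= 0.495


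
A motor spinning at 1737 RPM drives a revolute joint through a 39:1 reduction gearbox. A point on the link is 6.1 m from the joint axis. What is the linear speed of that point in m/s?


omega_motor = 1737 * 2*pi/60 = 181.8982 rad/s
omega_joint = omega_motor / 39 = 4.6641 rad/s
v = omega_joint * r = 4.6641 * 6.1
= 28.4507 m/s


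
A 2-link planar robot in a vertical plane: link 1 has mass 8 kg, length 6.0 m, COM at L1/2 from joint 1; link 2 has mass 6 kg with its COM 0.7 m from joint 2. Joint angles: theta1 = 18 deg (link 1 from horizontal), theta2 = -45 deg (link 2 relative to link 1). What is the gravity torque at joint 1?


Horizontal distance from joint 1 to link-1 COM:
  x_c1 = (L1/2)*cos(t1) = 3.0 * 0.9511 = 2.8532 m
Horizontal distance from joint 1 to link-2 COM:
  x_c2 = L1*cos(t1) + Lc2*cos(t1+t2)
       = 6.0*0.9511 + 0.7*0.891 = 6.33 m
tau1 = m1*g*x_c1 + m2*g*x_c2
     = 8*9.81*2.8532 + 6*9.81*6.33
     = 223.9167 + 372.5864
     = 596.5031 Nm


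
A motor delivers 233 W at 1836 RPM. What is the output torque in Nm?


omega = 1836 * 2*pi/60 = 192.2655 rad/s
tau = P / omega = 233 / 192.2655
= 1.2119 Nm


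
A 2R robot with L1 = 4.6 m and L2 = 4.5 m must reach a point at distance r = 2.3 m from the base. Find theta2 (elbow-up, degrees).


cos(theta2) = (r^2 - L1^2 - L2^2) / (2*L1*L2)
cos(theta2) = (5.29 - 21.16 - 20.25) / 41.4
cos(theta2) = -0.872464
theta2 = 150.7462 degrees


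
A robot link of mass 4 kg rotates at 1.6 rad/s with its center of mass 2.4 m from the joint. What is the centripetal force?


F = m * omega^2 * r
= 4 * 1.6^2 * 2.4
= 4 * 2.56 * 2.4
= 24.576 N


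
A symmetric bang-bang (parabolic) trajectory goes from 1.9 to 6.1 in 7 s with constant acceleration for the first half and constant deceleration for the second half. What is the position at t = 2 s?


Symmetric rest-to-rest: each phase covers (pf-p0)/2 in time T/2. 0.5*a*(T/2)^2 = (pf-p0)/2 => a = 4*(pf-p0)/T^2
a = 4*(6.1-1.9)/7^2 = 0.3429
t = 2 is in the acceleration phase (t <= T/2).
p = p0 + 0.5*a*t^2 = 1.9 + 0.5*0.3429*2^2
= 2.5857


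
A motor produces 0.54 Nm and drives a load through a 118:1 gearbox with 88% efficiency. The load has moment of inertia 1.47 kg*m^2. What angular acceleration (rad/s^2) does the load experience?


tau_out = tau_motor * N * eta
= 0.54 * 118 * 0.88 = 56.0736 Nm
alpha = tau_out / I = 56.0736 / 1.47
= 38.1453 rad/s^2


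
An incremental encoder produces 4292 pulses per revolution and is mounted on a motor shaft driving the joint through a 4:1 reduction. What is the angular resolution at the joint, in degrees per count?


counts per rev = 4292
effective counts at joint = 4292 * 4 = 17168
resolution = 360 / 17168
= 0.021 deg/count


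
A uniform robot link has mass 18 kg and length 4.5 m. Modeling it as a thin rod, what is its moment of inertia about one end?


I = (1/3) * m * L^2
= (1/3) * 18 * 4.5^2
= 0.333333 * 18 * 20.25
= 121.5 kg*m^2


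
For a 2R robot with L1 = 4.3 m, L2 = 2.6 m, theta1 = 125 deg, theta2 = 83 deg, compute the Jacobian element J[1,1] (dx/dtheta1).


J[1,1] = -L1*sin(t1) - L2*sin(t1+t2)
= -4.3*sin(125) - 2.6*sin(208)
= -2.3017


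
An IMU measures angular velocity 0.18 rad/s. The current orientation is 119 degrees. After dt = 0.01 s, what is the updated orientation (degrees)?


delta_theta = w * dt = 0.18 * 0.01 = 0.0018 rad
= 0.1031 deg
theta_new = 119 + 0.1031 = 119.1031 deg


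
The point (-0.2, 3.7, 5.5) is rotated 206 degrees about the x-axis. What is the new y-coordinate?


Rotation about x-axis: y' = y*cos(theta) - z*sin(theta)
= 3.7 * -0.8988 - 5.5 * -0.4384
= -0.9145


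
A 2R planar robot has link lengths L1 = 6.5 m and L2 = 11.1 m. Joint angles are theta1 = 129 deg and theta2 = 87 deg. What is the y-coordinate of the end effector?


Convert angles to radians: theta1 = 2.2515, theta2 = 1.5184
y = L1*sin(theta1) + L2*sin(theta1+theta2)
y = 5.0514 + -6.5244
y = -1.473


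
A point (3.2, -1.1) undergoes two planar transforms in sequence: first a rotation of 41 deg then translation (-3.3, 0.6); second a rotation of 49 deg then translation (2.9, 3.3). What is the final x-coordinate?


After transform 1:
x1 = cos(41)*3.2 - sin(41)*-1.1 + -3.3 = -0.1633
y1 = sin(41)*3.2 + cos(41)*-1.1 + 0.6 = 1.8692
After transform 2:
x2 = cos(49)*-0.1633 - sin(49)*1.8692 + 2.9
= 1.3822


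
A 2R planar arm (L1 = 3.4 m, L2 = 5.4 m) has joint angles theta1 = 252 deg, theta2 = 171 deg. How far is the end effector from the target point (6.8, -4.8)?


End effector via forward kinematics:
x = L1*cos(t1) + L2*cos(t1+t2) = 1.4009
y = L1*sin(t1) + L2*sin(t1+t2) = 1.5778
Distance to target:
d = sqrt((6.8 - 1.4009)^2 + (-4.8 - 1.5778)^2)
= sqrt(29.1504 + 40.6769)
= 8.3563 m


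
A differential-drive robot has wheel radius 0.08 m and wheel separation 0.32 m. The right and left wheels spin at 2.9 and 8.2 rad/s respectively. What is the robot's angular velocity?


vR = r*wR = 0.08*2.9 = 0.232 m/s
vL = r*wL = 0.08*8.2 = 0.656 m/s
v = (vR+vL)/2 = 0.444 m/s
omega = (vR-vL)/L = -1.325 rad/s
angular velocity = -1.325 rad/s


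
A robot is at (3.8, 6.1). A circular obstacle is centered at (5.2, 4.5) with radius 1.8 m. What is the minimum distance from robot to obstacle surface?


center_dist = sqrt((3.8-5.2)^2 + (6.1-4.5)^2)
= sqrt(1.96 + 2.56)
= 2.126
min_dist = center_dist - radius = 2.126 - 1.8 = 0.326 m


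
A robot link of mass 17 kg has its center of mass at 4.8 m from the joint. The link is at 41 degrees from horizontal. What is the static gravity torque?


tau = m*g*L*cos(angle)
= 17 * 9.81 * 4.8 * cos(41 deg)
= 17 * 9.81 * 4.8 * 0.7547
= 604.142 Nm


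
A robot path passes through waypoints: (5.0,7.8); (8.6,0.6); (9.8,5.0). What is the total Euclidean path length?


Segment lengths:
  seg1 = sqrt((3.6)^2 + (-7.2)^2) = 8.0498
  seg2 = sqrt((1.2)^2 + (4.4)^2) = 4.5607
Total = 12.6105


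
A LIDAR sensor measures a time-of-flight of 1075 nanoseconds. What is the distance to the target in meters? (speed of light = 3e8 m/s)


tof = 1075 ns = 1.075e-06 s
dist = c * tof / 2
= 3e8 * 1.075e-06 / 2
= 161.25 m


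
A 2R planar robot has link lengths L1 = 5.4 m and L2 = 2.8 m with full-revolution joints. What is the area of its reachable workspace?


r_max = L1 + L2 = 8.2 m
r_min = |L1 - L2| = 2.6 m
Area = pi*(r_max^2 - r_min^2)
= pi*(67.24 - 6.76)
= pi * 60.48
= 190.0035 m^2


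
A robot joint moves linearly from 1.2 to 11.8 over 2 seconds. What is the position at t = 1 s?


s = t/T = 1/2 = 0.5
p(t) = p0 + (pf-p0)*s
= 1.2 + (11.8 - 1.2) * 0.5
= 6.5


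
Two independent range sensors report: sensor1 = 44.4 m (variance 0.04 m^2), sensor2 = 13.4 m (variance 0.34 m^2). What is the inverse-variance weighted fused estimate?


w1 = (1/var1) / (1/var1 + 1/var2)
   = 25.0 / (25.0 + 2.9412) = 0.8947
w2 = 1 - w1 = 0.1053
fused = w1*s1 + w2*s2 = 39.7263 + 1.4105
= 41.1368 m


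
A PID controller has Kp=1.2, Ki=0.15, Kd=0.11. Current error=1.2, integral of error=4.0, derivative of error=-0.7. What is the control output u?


u = Kp*e + Ki*int(e) + Kd*de/dt
= 1.2*1.2 + 0.15*4.0 + 0.11*(-0.7)
= 1.44 + 0.6 + -0.077
= 1.963


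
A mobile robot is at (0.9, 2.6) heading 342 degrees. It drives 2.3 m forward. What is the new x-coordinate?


x_new = x0 + d*cos(theta)
= 0.9 + 2.3*cos(342)
= 0.9 + 2.1874
= 3.0874


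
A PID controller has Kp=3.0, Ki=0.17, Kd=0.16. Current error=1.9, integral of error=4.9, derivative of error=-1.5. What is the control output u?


u = Kp*e + Ki*int(e) + Kd*de/dt
= 3.0*1.9 + 0.17*4.9 + 0.16*(-1.5)
= 5.7 + 0.833 + -0.24
= 6.293


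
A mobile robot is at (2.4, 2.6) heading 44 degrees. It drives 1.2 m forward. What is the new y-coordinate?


y_new = y0 + d*sin(theta)
= 2.6 + 1.2*sin(44)
= 2.6 + 0.8336
= 3.4336


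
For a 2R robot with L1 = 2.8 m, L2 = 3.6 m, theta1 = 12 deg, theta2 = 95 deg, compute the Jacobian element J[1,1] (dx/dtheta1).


J[1,1] = -L1*sin(t1) - L2*sin(t1+t2)
= -2.8*sin(12) - 3.6*sin(107)
= -4.0248


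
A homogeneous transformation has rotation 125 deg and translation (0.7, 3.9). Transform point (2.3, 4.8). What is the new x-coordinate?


x' = cos(theta)*px - sin(theta)*py + tx
= -0.5736*2.3 - 0.8192*4.8 + 0.7
= -4.5512


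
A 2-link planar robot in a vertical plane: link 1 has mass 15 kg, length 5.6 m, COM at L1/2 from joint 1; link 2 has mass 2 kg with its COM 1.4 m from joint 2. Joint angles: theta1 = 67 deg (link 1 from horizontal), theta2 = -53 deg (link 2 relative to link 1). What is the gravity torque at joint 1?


Horizontal distance from joint 1 to link-1 COM:
  x_c1 = (L1/2)*cos(t1) = 2.8 * 0.3907 = 1.094 m
Horizontal distance from joint 1 to link-2 COM:
  x_c2 = L1*cos(t1) + Lc2*cos(t1+t2)
       = 5.6*0.3907 + 1.4*0.9703 = 3.5465 m
tau1 = m1*g*x_c1 + m2*g*x_c2
     = 15*9.81*1.094 + 2*9.81*3.5465
     = 160.989 + 69.5825
     = 230.5715 Nm


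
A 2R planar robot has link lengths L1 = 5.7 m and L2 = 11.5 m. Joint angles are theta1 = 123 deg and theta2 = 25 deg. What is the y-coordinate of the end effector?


Convert angles to radians: theta1 = 2.1468, theta2 = 0.4363
y = L1*sin(theta1) + L2*sin(theta1+theta2)
y = 4.7804 + 6.0941
y = 10.8745


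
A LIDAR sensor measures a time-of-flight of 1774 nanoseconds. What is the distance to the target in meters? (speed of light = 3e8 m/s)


tof = 1774 ns = 1.774e-06 s
dist = c * tof / 2
= 3e8 * 1.774e-06 / 2
= 266.1 m


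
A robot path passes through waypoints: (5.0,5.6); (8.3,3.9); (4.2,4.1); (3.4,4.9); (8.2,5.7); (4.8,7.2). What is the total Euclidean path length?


Segment lengths:
  seg1 = sqrt((3.3)^2 + (-1.7)^2) = 3.7121
  seg2 = sqrt((-4.1)^2 + (0.2)^2) = 4.1049
  seg3 = sqrt((-0.8)^2 + (0.8)^2) = 1.1314
  seg4 = sqrt((4.8)^2 + (0.8)^2) = 4.8662
  seg5 = sqrt((-3.4)^2 + (1.5)^2) = 3.7162
Total = 17.5308


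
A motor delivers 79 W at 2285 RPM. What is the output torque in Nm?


omega = 2285 * 2*pi/60 = 239.2846 rad/s
tau = P / omega = 79 / 239.2846
= 0.3302 Nm


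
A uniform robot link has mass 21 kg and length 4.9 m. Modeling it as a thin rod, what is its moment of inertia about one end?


I = (1/3) * m * L^2
= (1/3) * 21 * 4.9^2
= 0.333333 * 21 * 24.01
= 168.07 kg*m^2


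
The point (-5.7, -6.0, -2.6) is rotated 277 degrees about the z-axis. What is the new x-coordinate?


Rotation about z-axis: x' = x*cos(theta) - y*sin(theta)
= -5.7 * 0.1219 - -6.0 * -0.9925
= -6.6499


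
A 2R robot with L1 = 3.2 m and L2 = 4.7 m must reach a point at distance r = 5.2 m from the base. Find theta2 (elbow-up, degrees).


cos(theta2) = (r^2 - L1^2 - L2^2) / (2*L1*L2)
cos(theta2) = (27.04 - 10.24 - 22.09) / 30.08
cos(theta2) = -0.175864
theta2 = 100.129 degrees


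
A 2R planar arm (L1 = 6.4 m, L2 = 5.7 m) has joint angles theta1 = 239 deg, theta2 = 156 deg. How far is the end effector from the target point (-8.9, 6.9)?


End effector via forward kinematics:
x = L1*cos(t1) + L2*cos(t1+t2) = 1.3729
y = L1*sin(t1) + L2*sin(t1+t2) = -2.2165
Distance to target:
d = sqrt((-8.9 - 1.3729)^2 + (6.9 - -2.2165)^2)
= sqrt(105.5329 + 83.1103)
= 13.7347 m


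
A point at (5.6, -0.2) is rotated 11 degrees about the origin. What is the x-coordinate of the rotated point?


x' = x*cos(theta) - y*sin(theta)
cos(11 deg) = 0.9816, sin(11 deg) = 0.1908
x' = 5.6 * 0.9816 - -0.2 * 0.1908
= 5.4971 - -0.0382
= 5.5353


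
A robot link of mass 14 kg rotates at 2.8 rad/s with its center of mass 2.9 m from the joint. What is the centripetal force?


F = m * omega^2 * r
= 14 * 2.8^2 * 2.9
= 14 * 7.84 * 2.9
= 318.304 N


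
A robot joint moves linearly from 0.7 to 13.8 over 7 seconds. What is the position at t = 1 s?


s = t/T = 1/7 = 0.1429
p(t) = p0 + (pf-p0)*s
= 0.7 + (13.8 - 0.7) * 0.1429
= 2.5714


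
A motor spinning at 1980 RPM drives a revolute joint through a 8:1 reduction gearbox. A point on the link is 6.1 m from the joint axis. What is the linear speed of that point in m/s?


omega_motor = 1980 * 2*pi/60 = 207.3451 rad/s
omega_joint = omega_motor / 8 = 25.9181 rad/s
v = omega_joint * r = 25.9181 * 6.1
= 158.1007 m/s


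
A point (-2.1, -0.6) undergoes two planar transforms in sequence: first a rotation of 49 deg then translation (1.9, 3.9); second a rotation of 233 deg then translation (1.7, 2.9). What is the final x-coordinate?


After transform 1:
x1 = cos(49)*-2.1 - sin(49)*-0.6 + 1.9 = 0.9751
y1 = sin(49)*-2.1 + cos(49)*-0.6 + 3.9 = 1.9215
After transform 2:
x2 = cos(233)*0.9751 - sin(233)*1.9215 + 1.7
= 2.6477


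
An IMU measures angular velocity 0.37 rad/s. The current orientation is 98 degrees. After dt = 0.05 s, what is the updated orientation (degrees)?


delta_theta = w * dt = 0.37 * 0.05 = 0.0185 rad
= 1.06 deg
theta_new = 98 + 1.06 = 99.06 deg


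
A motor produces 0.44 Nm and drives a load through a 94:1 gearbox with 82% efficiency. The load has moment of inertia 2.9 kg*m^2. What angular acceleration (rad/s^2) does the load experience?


tau_out = tau_motor * N * eta
= 0.44 * 94 * 0.82 = 33.9152 Nm
alpha = tau_out / I = 33.9152 / 2.9
= 11.6949 rad/s^2


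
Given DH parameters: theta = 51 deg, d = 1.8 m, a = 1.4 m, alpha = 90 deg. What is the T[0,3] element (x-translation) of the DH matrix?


T[0,3] = a * cos(theta)
= 1.4 * cos(51 deg)
= 1.4 * 0.6293
= 0.881


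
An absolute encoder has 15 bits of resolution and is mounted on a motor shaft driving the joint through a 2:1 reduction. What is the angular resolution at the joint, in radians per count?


counts = 2^15 = 32768
effective counts at joint = 32768 * 2 = 65536
resolution = 2*pi / 65536
= 9.5874e-05 rad/count


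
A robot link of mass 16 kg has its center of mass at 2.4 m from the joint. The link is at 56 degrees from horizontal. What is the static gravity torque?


tau = m*g*L*cos(angle)
= 16 * 9.81 * 2.4 * cos(56 deg)
= 16 * 9.81 * 2.4 * 0.5592
= 210.6502 Nm


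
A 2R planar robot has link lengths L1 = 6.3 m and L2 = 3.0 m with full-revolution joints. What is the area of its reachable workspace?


r_max = L1 + L2 = 9.3 m
r_min = |L1 - L2| = 3.3 m
Area = pi*(r_max^2 - r_min^2)
= pi*(86.49 - 10.89)
= pi * 75.6
= 237.5044 m^2


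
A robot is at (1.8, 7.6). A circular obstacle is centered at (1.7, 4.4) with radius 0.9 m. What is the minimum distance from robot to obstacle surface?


center_dist = sqrt((1.8-1.7)^2 + (7.6-4.4)^2)
= sqrt(0.01 + 10.24)
= 3.2016
min_dist = center_dist - radius = 3.2016 - 0.9 = 2.3016 m


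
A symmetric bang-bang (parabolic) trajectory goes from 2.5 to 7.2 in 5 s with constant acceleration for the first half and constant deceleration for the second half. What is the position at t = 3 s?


Symmetric rest-to-rest: each phase covers (pf-p0)/2 in time T/2. 0.5*a*(T/2)^2 = (pf-p0)/2 => a = 4*(pf-p0)/T^2
a = 4*(7.2-2.5)/5^2 = 0.752
t = 3 is in the deceleration phase (t > T/2).
p = pf - 0.5*a*(T-t)^2 = 7.2 - 0.5*0.752*2^2
= 5.696


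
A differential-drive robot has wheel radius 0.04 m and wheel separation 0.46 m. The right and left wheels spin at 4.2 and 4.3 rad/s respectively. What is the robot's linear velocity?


vR = r*wR = 0.04*4.2 = 0.168 m/s
vL = r*wL = 0.04*4.3 = 0.172 m/s
v = (vR+vL)/2 = 0.17 m/s
omega = (vR-vL)/L = -0.0087 rad/s
linear velocity = 0.17 m/s


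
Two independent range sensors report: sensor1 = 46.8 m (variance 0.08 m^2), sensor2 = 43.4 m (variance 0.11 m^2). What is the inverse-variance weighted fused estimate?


w1 = (1/var1) / (1/var1 + 1/var2)
   = 12.5 / (12.5 + 9.0909) = 0.5789
w2 = 1 - w1 = 0.4211
fused = w1*s1 + w2*s2 = 27.0947 + 18.2737
= 45.3684 m


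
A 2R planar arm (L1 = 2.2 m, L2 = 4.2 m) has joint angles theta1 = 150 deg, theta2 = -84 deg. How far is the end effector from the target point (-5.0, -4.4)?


End effector via forward kinematics:
x = L1*cos(t1) + L2*cos(t1+t2) = -0.197
y = L1*sin(t1) + L2*sin(t1+t2) = 4.9369
Distance to target:
d = sqrt((-5.0 - -0.197)^2 + (-4.4 - 4.9369)^2)
= sqrt(23.0692 + 87.1775)
= 10.4998 m


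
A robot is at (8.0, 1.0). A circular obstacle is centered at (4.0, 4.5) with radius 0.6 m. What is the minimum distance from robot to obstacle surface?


center_dist = sqrt((8.0-4.0)^2 + (1.0-4.5)^2)
= sqrt(16.0 + 12.25)
= 5.3151
min_dist = center_dist - radius = 5.3151 - 0.6 = 4.7151 m


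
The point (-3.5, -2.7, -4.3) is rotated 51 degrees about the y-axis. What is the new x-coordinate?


Rotation about y-axis: x' = x*cos(theta) + z*sin(theta)
= -3.5 * 0.6293 + -4.3 * 0.7771
= -5.5443


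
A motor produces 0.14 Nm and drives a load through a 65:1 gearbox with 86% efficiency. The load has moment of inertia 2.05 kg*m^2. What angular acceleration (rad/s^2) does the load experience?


tau_out = tau_motor * N * eta
= 0.14 * 65 * 0.86 = 7.826 Nm
alpha = tau_out / I = 7.826 / 2.05
= 3.8176 rad/s^2


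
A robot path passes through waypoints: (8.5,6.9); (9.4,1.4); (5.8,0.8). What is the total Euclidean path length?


Segment lengths:
  seg1 = sqrt((0.9)^2 + (-5.5)^2) = 5.5731
  seg2 = sqrt((-3.6)^2 + (-0.6)^2) = 3.6497
Total = 9.2228


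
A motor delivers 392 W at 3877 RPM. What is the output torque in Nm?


omega = 3877 * 2*pi/60 = 405.9985 rad/s
tau = P / omega = 392 / 405.9985
= 0.9655 Nm


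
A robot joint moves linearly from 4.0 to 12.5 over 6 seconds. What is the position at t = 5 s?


s = t/T = 5/6 = 0.8333
p(t) = p0 + (pf-p0)*s
= 4.0 + (12.5 - 4.0) * 0.8333
= 11.0833


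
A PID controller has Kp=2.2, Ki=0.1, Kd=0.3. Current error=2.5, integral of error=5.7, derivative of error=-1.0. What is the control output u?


u = Kp*e + Ki*int(e) + Kd*de/dt
= 2.2*2.5 + 0.1*5.7 + 0.3*(-1.0)
= 5.5 + 0.57 + -0.3
= 5.77


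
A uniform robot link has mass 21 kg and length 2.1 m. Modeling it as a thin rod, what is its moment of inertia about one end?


I = (1/3) * m * L^2
= (1/3) * 21 * 2.1^2
= 0.333333 * 21 * 4.41
= 30.87 kg*m^2


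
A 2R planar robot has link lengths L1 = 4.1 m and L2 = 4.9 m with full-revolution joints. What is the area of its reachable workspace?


r_max = L1 + L2 = 9.0 m
r_min = |L1 - L2| = 0.8 m
Area = pi*(r_max^2 - r_min^2)
= pi*(81.0 - 0.64)
= pi * 80.36
= 252.4584 m^2


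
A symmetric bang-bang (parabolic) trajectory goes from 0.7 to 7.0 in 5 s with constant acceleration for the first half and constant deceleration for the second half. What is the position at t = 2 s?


Symmetric rest-to-rest: each phase covers (pf-p0)/2 in time T/2. 0.5*a*(T/2)^2 = (pf-p0)/2 => a = 4*(pf-p0)/T^2
a = 4*(7.0-0.7)/5^2 = 1.008
t = 2 is in the acceleration phase (t <= T/2).
p = p0 + 0.5*a*t^2 = 0.7 + 0.5*1.008*2^2
= 2.716


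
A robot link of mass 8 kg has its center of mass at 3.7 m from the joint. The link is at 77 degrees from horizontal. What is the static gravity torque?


tau = m*g*L*cos(angle)
= 8 * 9.81 * 3.7 * cos(77 deg)
= 8 * 9.81 * 3.7 * 0.225
= 65.3204 Nm


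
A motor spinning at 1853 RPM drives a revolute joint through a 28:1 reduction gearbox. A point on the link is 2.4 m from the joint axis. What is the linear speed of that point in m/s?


omega_motor = 1853 * 2*pi/60 = 194.0457 rad/s
omega_joint = omega_motor / 28 = 6.9302 rad/s
v = omega_joint * r = 6.9302 * 2.4
= 16.6325 m/s


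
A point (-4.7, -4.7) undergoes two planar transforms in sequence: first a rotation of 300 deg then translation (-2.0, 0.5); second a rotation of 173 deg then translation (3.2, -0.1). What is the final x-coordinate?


After transform 1:
x1 = cos(300)*-4.7 - sin(300)*-4.7 + -2.0 = -8.4203
y1 = sin(300)*-4.7 + cos(300)*-4.7 + 0.5 = 2.2203
After transform 2:
x2 = cos(173)*-8.4203 - sin(173)*2.2203 + 3.2
= 11.287


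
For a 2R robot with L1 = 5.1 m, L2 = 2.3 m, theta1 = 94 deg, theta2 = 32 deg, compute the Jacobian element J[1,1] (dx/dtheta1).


J[1,1] = -L1*sin(t1) - L2*sin(t1+t2)
= -5.1*sin(94) - 2.3*sin(126)
= -6.9483


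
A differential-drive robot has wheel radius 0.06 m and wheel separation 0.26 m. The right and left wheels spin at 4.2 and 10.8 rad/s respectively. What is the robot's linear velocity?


vR = r*wR = 0.06*4.2 = 0.252 m/s
vL = r*wL = 0.06*10.8 = 0.648 m/s
v = (vR+vL)/2 = 0.45 m/s
omega = (vR-vL)/L = -1.5231 rad/s
linear velocity = 0.45 m/s


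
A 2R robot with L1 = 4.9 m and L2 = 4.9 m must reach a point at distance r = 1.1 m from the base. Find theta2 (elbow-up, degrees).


cos(theta2) = (r^2 - L1^2 - L2^2) / (2*L1*L2)
cos(theta2) = (1.21 - 24.01 - 24.01) / 48.02
cos(theta2) = -0.974802
theta2 = 167.1105 degrees


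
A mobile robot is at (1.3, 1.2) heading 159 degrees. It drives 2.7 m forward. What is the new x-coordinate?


x_new = x0 + d*cos(theta)
= 1.3 + 2.7*cos(159)
= 1.3 + -2.5207
= -1.2207


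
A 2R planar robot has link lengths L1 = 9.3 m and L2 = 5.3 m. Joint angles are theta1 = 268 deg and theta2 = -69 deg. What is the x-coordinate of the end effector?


Convert angles to radians: theta1 = 4.6775, theta2 = -1.2043
x = L1*cos(theta1) + L2*cos(theta1+theta2)
x = -0.3246 + -5.0112
x = -5.3358


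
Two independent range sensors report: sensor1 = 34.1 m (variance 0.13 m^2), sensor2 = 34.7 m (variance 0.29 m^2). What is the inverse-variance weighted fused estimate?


w1 = (1/var1) / (1/var1 + 1/var2)
   = 7.6923 / (7.6923 + 3.4483) = 0.6905
w2 = 1 - w1 = 0.3095
fused = w1*s1 + w2*s2 = 23.5452 + 10.7405
= 34.2857 m


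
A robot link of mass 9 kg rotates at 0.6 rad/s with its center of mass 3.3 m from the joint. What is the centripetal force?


F = m * omega^2 * r
= 9 * 0.6^2 * 3.3
= 9 * 0.36 * 3.3
= 10.692 N


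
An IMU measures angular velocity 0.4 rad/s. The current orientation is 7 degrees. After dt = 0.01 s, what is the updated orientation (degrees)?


delta_theta = w * dt = 0.4 * 0.01 = 0.004 rad
= 0.2292 deg
theta_new = 7 + 0.2292 = 7.2292 deg


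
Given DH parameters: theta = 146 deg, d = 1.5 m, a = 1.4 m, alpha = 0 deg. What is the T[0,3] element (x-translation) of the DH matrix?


T[0,3] = a * cos(theta)
= 1.4 * cos(146 deg)
= 1.4 * -0.829
= -1.1607


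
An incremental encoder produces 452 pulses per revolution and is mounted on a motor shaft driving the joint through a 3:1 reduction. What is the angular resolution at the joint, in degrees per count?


counts per rev = 452
effective counts at joint = 452 * 3 = 1356
resolution = 360 / 1356
= 0.2655 deg/count


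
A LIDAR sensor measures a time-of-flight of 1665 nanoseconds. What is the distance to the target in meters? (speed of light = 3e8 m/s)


tof = 1665 ns = 1.665e-06 s
dist = c * tof / 2
= 3e8 * 1.665e-06 / 2
= 249.75 m


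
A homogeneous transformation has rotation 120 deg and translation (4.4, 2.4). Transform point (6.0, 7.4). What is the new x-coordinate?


x' = cos(theta)*px - sin(theta)*py + tx
= -0.5*6.0 - 0.866*7.4 + 4.4
= -5.0086


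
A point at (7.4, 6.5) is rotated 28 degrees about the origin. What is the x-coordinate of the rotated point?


x' = x*cos(theta) - y*sin(theta)
cos(28 deg) = 0.8829, sin(28 deg) = 0.4695
x' = 7.4 * 0.8829 - 6.5 * 0.4695
= 6.5338 - 3.0516
= 3.4822


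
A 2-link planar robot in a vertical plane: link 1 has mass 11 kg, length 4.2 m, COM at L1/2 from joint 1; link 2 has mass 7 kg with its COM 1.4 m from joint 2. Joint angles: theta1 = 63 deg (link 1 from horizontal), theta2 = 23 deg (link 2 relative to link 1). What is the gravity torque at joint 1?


Horizontal distance from joint 1 to link-1 COM:
  x_c1 = (L1/2)*cos(t1) = 2.1 * 0.454 = 0.9534 m
Horizontal distance from joint 1 to link-2 COM:
  x_c2 = L1*cos(t1) + Lc2*cos(t1+t2)
       = 4.2*0.454 + 1.4*0.0698 = 2.0044 m
tau1 = m1*g*x_c1 + m2*g*x_c2
     = 11*9.81*0.9534 + 7*9.81*2.0044
     = 102.8792 + 137.6435
     = 240.5227 Nm


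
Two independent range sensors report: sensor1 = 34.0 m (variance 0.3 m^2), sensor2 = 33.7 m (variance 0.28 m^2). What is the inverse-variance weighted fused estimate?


w1 = (1/var1) / (1/var1 + 1/var2)
   = 3.3333 / (3.3333 + 3.5714) = 0.4828
w2 = 1 - w1 = 0.5172
fused = w1*s1 + w2*s2 = 16.4138 + 17.431
= 33.8448 m


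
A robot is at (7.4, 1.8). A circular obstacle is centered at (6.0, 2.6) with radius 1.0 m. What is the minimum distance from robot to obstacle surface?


center_dist = sqrt((7.4-6.0)^2 + (1.8-2.6)^2)
= sqrt(1.96 + 0.64)
= 1.6125
min_dist = center_dist - radius = 1.6125 - 1.0 = 0.6125 m


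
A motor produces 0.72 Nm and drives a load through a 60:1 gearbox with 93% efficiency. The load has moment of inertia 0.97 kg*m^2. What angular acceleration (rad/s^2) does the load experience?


tau_out = tau_motor * N * eta
= 0.72 * 60 * 0.93 = 40.176 Nm
alpha = tau_out / I = 40.176 / 0.97
= 41.4186 rad/s^2


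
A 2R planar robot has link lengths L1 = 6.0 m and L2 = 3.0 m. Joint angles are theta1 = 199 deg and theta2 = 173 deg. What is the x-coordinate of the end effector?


Convert angles to radians: theta1 = 3.4732, theta2 = 3.0194
x = L1*cos(theta1) + L2*cos(theta1+theta2)
x = -5.6731 + 2.9344
x = -2.7387


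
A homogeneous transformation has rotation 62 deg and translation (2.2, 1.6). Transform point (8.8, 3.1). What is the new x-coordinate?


x' = cos(theta)*px - sin(theta)*py + tx
= 0.4695*8.8 - 0.8829*3.1 + 2.2
= 3.5942


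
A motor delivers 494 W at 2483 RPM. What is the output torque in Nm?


omega = 2483 * 2*pi/60 = 260.0192 rad/s
tau = P / omega = 494 / 260.0192
= 1.8999 Nm


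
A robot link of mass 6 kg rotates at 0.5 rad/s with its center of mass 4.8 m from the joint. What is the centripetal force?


F = m * omega^2 * r
= 6 * 0.5^2 * 4.8
= 6 * 0.25 * 4.8
= 7.2 N


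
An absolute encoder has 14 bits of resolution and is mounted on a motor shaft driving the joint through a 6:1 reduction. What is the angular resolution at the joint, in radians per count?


counts = 2^14 = 16384
effective counts at joint = 16384 * 6 = 98304
resolution = 2*pi / 98304
= 6.3916e-05 rad/count


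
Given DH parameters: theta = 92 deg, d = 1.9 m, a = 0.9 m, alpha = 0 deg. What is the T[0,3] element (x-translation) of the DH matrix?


T[0,3] = a * cos(theta)
= 0.9 * cos(92 deg)
= 0.9 * -0.0349
= -0.0314


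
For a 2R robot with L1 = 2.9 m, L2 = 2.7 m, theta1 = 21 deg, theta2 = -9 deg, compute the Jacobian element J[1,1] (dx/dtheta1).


J[1,1] = -L1*sin(t1) - L2*sin(t1+t2)
= -2.9*sin(21) - 2.7*sin(12)
= -1.6006


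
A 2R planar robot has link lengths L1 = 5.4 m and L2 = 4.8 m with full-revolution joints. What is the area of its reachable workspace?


r_max = L1 + L2 = 10.2 m
r_min = |L1 - L2| = 0.6 m
Area = pi*(r_max^2 - r_min^2)
= pi*(104.04 - 0.36)
= pi * 103.68
= 325.7203 m^2


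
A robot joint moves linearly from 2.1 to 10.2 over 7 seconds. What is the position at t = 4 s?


s = t/T = 4/7 = 0.5714
p(t) = p0 + (pf-p0)*s
= 2.1 + (10.2 - 2.1) * 0.5714
= 6.7286


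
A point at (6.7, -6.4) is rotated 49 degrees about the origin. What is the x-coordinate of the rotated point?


x' = x*cos(theta) - y*sin(theta)
cos(49 deg) = 0.6561, sin(49 deg) = 0.7547
x' = 6.7 * 0.6561 - -6.4 * 0.7547
= 4.3956 - -4.8301
= 9.2257


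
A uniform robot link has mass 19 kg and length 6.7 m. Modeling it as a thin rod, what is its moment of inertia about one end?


I = (1/3) * m * L^2
= (1/3) * 19 * 6.7^2
= 0.333333 * 19 * 44.89
= 284.3033 kg*m^2


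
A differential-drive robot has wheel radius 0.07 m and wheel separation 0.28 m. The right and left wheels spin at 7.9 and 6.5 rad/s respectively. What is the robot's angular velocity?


vR = r*wR = 0.07*7.9 = 0.553 m/s
vL = r*wL = 0.07*6.5 = 0.455 m/s
v = (vR+vL)/2 = 0.504 m/s
omega = (vR-vL)/L = 0.35 rad/s
angular velocity = 0.35 rad/s


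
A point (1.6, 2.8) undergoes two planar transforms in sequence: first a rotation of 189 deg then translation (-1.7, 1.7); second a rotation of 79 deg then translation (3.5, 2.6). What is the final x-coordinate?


After transform 1:
x1 = cos(189)*1.6 - sin(189)*2.8 + -1.7 = -2.8423
y1 = sin(189)*1.6 + cos(189)*2.8 + 1.7 = -1.3158
After transform 2:
x2 = cos(79)*-2.8423 - sin(79)*-1.3158 + 3.5
= 4.2493


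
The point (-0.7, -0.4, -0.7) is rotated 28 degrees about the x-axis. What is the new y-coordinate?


Rotation about x-axis: y' = y*cos(theta) - z*sin(theta)
= -0.4 * 0.8829 - -0.7 * 0.4695
= -0.0245


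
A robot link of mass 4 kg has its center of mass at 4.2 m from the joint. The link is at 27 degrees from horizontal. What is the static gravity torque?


tau = m*g*L*cos(angle)
= 4 * 9.81 * 4.2 * cos(27 deg)
= 4 * 9.81 * 4.2 * 0.891
= 146.845 Nm


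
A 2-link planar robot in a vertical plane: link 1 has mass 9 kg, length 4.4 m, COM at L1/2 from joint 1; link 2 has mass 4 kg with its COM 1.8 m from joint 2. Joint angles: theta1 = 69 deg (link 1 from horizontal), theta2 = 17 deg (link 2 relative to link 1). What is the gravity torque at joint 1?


Horizontal distance from joint 1 to link-1 COM:
  x_c1 = (L1/2)*cos(t1) = 2.2 * 0.3584 = 0.7884 m
Horizontal distance from joint 1 to link-2 COM:
  x_c2 = L1*cos(t1) + Lc2*cos(t1+t2)
       = 4.4*0.3584 + 1.8*0.0698 = 1.7024 m
tau1 = m1*g*x_c1 + m2*g*x_c2
     = 9*9.81*0.7884 + 4*9.81*1.7024
     = 69.6087 + 66.8014
     = 136.4101 Nm


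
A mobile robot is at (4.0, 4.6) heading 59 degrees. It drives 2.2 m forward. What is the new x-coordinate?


x_new = x0 + d*cos(theta)
= 4.0 + 2.2*cos(59)
= 4.0 + 1.1331
= 5.1331


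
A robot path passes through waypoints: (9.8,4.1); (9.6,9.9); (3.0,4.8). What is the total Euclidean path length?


Segment lengths:
  seg1 = sqrt((-0.2)^2 + (5.8)^2) = 5.8034
  seg2 = sqrt((-6.6)^2 + (-5.1)^2) = 8.3409
Total = 14.1443


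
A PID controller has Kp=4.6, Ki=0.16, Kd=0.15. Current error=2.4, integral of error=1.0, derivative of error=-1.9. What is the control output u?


u = Kp*e + Ki*int(e) + Kd*de/dt
= 4.6*2.4 + 0.16*1.0 + 0.15*(-1.9)
= 11.04 + 0.16 + -0.285
= 10.915


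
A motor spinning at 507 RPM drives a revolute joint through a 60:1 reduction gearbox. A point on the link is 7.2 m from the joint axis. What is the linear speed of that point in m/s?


omega_motor = 507 * 2*pi/60 = 53.0929 rad/s
omega_joint = omega_motor / 60 = 0.8849 rad/s
v = omega_joint * r = 0.8849 * 7.2
= 6.3711 m/s


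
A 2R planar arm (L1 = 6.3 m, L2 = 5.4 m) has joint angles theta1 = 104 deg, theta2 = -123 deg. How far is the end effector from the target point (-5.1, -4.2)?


End effector via forward kinematics:
x = L1*cos(t1) + L2*cos(t1+t2) = 3.5817
y = L1*sin(t1) + L2*sin(t1+t2) = 4.3548
Distance to target:
d = sqrt((-5.1 - 3.5817)^2 + (-4.2 - 4.3548)^2)
= sqrt(75.3718 + 73.1845)
= 12.1884 m


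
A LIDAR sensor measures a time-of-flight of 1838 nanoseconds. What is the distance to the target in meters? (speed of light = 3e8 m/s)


tof = 1838 ns = 1.838e-06 s
dist = c * tof / 2
= 3e8 * 1.838e-06 / 2
= 275.7 m


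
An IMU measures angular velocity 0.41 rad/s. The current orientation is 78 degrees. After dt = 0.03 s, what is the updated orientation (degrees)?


delta_theta = w * dt = 0.41 * 0.03 = 0.0123 rad
= 0.7047 deg
theta_new = 78 + 0.7047 = 78.7047 deg


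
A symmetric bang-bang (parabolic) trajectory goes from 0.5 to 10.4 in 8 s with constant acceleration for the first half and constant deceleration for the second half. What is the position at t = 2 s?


Symmetric rest-to-rest: each phase covers (pf-p0)/2 in time T/2. 0.5*a*(T/2)^2 = (pf-p0)/2 => a = 4*(pf-p0)/T^2
a = 4*(10.4-0.5)/8^2 = 0.6188
t = 2 is in the acceleration phase (t <= T/2).
p = p0 + 0.5*a*t^2 = 0.5 + 0.5*0.6188*2^2
= 1.7375


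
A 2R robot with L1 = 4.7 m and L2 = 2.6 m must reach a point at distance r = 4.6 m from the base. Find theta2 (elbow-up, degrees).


cos(theta2) = (r^2 - L1^2 - L2^2) / (2*L1*L2)
cos(theta2) = (21.16 - 22.09 - 6.76) / 24.44
cos(theta2) = -0.314648
theta2 = 108.3396 degrees


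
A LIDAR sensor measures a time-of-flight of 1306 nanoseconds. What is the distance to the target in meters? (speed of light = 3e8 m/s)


tof = 1306 ns = 1.306e-06 s
dist = c * tof / 2
= 3e8 * 1.306e-06 / 2
= 195.9 m


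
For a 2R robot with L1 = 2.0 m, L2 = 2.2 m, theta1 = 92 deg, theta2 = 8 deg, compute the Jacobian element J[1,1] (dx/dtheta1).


J[1,1] = -L1*sin(t1) - L2*sin(t1+t2)
= -2.0*sin(92) - 2.2*sin(100)
= -4.1654


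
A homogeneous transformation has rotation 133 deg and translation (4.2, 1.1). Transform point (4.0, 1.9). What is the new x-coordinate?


x' = cos(theta)*px - sin(theta)*py + tx
= -0.682*4.0 - 0.7314*1.9 + 4.2
= 0.0824


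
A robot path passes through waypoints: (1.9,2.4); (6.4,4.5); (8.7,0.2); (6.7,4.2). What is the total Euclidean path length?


Segment lengths:
  seg1 = sqrt((4.5)^2 + (2.1)^2) = 4.9659
  seg2 = sqrt((2.3)^2 + (-4.3)^2) = 4.8765
  seg3 = sqrt((-2.0)^2 + (4.0)^2) = 4.4721
Total = 14.3145


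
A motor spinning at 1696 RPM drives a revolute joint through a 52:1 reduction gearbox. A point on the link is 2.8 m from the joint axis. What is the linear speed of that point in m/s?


omega_motor = 1696 * 2*pi/60 = 177.6047 rad/s
omega_joint = omega_motor / 52 = 3.4155 rad/s
v = omega_joint * r = 3.4155 * 2.8
= 9.5633 m/s


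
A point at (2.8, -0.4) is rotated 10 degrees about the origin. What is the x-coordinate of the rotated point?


x' = x*cos(theta) - y*sin(theta)
cos(10 deg) = 0.9848, sin(10 deg) = 0.1736
x' = 2.8 * 0.9848 - -0.4 * 0.1736
= 2.7575 - -0.0695
= 2.8269


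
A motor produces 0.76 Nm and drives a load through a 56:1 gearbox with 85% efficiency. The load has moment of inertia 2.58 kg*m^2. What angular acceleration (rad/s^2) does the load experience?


tau_out = tau_motor * N * eta
= 0.76 * 56 * 0.85 = 36.176 Nm
alpha = tau_out / I = 36.176 / 2.58
= 14.0217 rad/s^2


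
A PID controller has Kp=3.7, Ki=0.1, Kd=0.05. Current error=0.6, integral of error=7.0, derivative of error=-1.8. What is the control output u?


u = Kp*e + Ki*int(e) + Kd*de/dt
= 3.7*0.6 + 0.1*7.0 + 0.05*(-1.8)
= 2.22 + 0.7 + -0.09
= 2.83


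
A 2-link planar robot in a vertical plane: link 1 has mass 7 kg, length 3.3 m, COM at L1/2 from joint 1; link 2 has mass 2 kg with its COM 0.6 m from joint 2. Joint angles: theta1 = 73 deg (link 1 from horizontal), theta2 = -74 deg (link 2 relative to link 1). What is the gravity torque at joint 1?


Horizontal distance from joint 1 to link-1 COM:
  x_c1 = (L1/2)*cos(t1) = 1.65 * 0.2924 = 0.4824 m
Horizontal distance from joint 1 to link-2 COM:
  x_c2 = L1*cos(t1) + Lc2*cos(t1+t2)
       = 3.3*0.2924 + 0.6*0.9998 = 1.5647 m
tau1 = m1*g*x_c1 + m2*g*x_c2
     = 7*9.81*0.4824 + 2*9.81*1.5647
     = 33.1273 + 30.7001
     = 63.8274 Nm


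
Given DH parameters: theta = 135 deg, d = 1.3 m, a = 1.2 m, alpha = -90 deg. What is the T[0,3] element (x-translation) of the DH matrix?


T[0,3] = a * cos(theta)
= 1.2 * cos(135 deg)
= 1.2 * -0.7071
= -0.8485


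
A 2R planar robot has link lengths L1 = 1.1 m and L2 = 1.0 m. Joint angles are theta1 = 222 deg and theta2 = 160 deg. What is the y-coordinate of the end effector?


Convert angles to radians: theta1 = 3.8746, theta2 = 2.7925
y = L1*sin(theta1) + L2*sin(theta1+theta2)
y = -0.736 + 0.3746
y = -0.3614


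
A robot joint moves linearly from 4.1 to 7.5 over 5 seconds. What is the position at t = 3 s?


s = t/T = 3/5 = 0.6
p(t) = p0 + (pf-p0)*s
= 4.1 + (7.5 - 4.1) * 0.6
= 6.14


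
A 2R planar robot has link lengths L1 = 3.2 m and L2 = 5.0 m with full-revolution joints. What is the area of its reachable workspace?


r_max = L1 + L2 = 8.2 m
r_min = |L1 - L2| = 1.8 m
Area = pi*(r_max^2 - r_min^2)
= pi*(67.24 - 3.24)
= pi * 64.0
= 201.0619 m^2


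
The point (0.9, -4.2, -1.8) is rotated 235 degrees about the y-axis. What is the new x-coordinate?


Rotation about y-axis: x' = x*cos(theta) + z*sin(theta)
= 0.9 * -0.5736 + -1.8 * -0.8192
= 0.9583


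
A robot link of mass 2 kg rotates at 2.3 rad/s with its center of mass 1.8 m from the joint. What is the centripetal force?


F = m * omega^2 * r
= 2 * 2.3^2 * 1.8
= 2 * 5.29 * 1.8
= 19.044 N


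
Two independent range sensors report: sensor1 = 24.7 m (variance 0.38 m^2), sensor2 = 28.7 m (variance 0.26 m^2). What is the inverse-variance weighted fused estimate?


w1 = (1/var1) / (1/var1 + 1/var2)
   = 2.6316 / (2.6316 + 3.8462) = 0.4063
w2 = 1 - w1 = 0.5938
fused = w1*s1 + w2*s2 = 10.0344 + 17.0406
= 27.075 m


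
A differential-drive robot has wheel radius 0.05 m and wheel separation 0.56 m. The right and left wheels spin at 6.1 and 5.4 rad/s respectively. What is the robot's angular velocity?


vR = r*wR = 0.05*6.1 = 0.305 m/s
vL = r*wL = 0.05*5.4 = 0.27 m/s
v = (vR+vL)/2 = 0.2875 m/s
omega = (vR-vL)/L = 0.0625 rad/s
angular velocity = 0.0625 rad/s


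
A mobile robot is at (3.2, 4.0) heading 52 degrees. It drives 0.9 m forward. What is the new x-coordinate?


x_new = x0 + d*cos(theta)
= 3.2 + 0.9*cos(52)
= 3.2 + 0.5541
= 3.7541


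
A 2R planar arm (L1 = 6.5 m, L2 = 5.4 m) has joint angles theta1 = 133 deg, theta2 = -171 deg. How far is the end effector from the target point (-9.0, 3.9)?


End effector via forward kinematics:
x = L1*cos(t1) + L2*cos(t1+t2) = -0.1777
y = L1*sin(t1) + L2*sin(t1+t2) = 1.4292
Distance to target:
d = sqrt((-9.0 - -0.1777)^2 + (3.9 - 1.4292)^2)
= sqrt(77.8324 + 6.1047)
= 9.1617 m


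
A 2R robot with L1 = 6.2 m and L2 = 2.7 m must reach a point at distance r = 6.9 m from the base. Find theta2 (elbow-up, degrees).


cos(theta2) = (r^2 - L1^2 - L2^2) / (2*L1*L2)
cos(theta2) = (47.61 - 38.44 - 7.29) / 33.48
cos(theta2) = 0.056153
theta2 = 86.781 degrees
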